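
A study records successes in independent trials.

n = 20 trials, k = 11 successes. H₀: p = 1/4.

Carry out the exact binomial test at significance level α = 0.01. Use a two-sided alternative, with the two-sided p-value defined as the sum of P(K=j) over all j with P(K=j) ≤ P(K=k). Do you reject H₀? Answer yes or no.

Exact binomial: n=20, k=11, p₀=1/4=0.2500
P(X=j) = C(n,j)·p₀^j·(1−p₀)^(n−j); p = Σ P(X=j) over j with P(X=j) ≤ P(X=11)
p-value (two-sided) = 0.00394
At α=0.01: p < α → reject H₀

reject H₀: yes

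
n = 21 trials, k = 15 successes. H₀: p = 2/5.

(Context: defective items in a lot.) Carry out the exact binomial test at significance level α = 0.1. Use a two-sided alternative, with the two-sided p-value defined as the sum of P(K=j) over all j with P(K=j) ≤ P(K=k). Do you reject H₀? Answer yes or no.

Exact binomial: n=21, k=15, p₀=2/5=0.4000
P(X=j) = C(n,j)·p₀^j·(1−p₀)^(n−j); p = Σ P(X=j) over j with P(X=j) ≤ P(X=15)
p-value (two-sided) = 0.00593
At α=0.1: p < α → reject H₀

reject H₀: yes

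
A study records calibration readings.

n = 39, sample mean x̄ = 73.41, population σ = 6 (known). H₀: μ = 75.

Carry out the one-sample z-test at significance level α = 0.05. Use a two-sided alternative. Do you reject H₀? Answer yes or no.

reject H₀: no

SE = σ/√n = 6/√39 = 0.9608
z = (x̄−μ₀)/SE = (73.41−75)/0.9608 = -1.6549
p-value (two-sided) = 0.09794
At α=0.05: p ≥ α → fail to reject H₀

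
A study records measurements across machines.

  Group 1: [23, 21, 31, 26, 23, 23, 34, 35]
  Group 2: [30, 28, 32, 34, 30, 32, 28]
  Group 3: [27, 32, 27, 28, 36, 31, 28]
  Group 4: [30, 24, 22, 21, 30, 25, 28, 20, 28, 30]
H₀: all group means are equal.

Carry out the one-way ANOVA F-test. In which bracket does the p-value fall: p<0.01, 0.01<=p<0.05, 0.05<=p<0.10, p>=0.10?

p-value bracket: 0.05<=p<0.10

Group means [27.00, 30.57, 29.86, 25.80], grand mean 28.031
SSB = Σnᵢ(x̄ᵢ−x̄)² = 126.797; SSW = ΣΣ(x−x̄ᵢ)² = 448.171
MSB = 126.797/3 = 42.2658; MSW = 448.171/28 = 16.0061
F = MSB/MSW = 2.6406
df = (3, 28)
p-value (upper-tail) = 0.06890
→ bracket: 0.05<=p<0.10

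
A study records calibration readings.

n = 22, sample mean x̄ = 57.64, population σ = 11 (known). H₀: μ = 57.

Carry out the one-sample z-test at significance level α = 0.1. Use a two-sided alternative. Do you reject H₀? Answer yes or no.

SE = σ/√n = 11/√22 = 2.3452
z = (x̄−μ₀)/SE = (57.64−57)/2.3452 = 0.2729
p-value (two-sided) = 0.78493
At α=0.1: p ≥ α → fail to reject H₀

reject H₀: no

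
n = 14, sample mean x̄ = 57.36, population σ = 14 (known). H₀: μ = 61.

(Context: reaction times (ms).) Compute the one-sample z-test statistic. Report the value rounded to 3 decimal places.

test statistic = -0.973

SE = σ/√n = 14/√14 = 3.7417
z = (x̄−μ₀)/SE = (57.36−61)/3.7417 = -0.9728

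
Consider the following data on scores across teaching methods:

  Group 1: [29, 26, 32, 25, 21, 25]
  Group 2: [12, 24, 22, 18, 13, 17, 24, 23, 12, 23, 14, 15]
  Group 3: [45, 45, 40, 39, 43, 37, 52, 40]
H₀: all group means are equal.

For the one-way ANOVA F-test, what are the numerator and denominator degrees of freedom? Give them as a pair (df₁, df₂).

degrees of freedom = [2, 23]

k = 3 groups, N = 26 total
df = (k−1, N−k) = (3−1, 26−3) = (2, 23)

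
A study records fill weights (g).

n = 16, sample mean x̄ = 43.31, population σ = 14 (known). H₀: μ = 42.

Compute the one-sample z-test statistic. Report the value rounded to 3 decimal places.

SE = σ/√n = 14/√16 = 3.5000
z = (x̄−μ₀)/SE = (43.31−42)/3.5000 = 0.3743

test statistic = 0.374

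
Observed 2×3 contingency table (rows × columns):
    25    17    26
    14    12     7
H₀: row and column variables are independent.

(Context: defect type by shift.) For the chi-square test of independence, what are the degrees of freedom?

degrees of freedom = 2

df = (r−1)(c−1) = (2−1)·(3−1) = 2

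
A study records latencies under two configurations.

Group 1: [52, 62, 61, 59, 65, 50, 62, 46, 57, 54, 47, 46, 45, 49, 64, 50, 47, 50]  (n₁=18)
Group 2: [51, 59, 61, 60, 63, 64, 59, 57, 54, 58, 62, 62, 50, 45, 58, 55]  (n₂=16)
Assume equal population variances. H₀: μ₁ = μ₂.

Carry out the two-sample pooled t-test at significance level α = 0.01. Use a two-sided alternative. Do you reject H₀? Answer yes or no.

reject H₀: no

x̄₁=53.667, s₁=6.920, n₁=18
x̄₂=57.375, s₂=5.227, n₂=16
s_p² = [17·6.920² + 15·5.227²]/32 = 38.2422
SE = √(s_p²·(1/18+1/16)) = 2.1248
t = (53.667−57.375)/2.1248 = -1.7453
df = 32
p-value (two-sided) = 0.09053
At α=0.01: p ≥ α → fail to reject H₀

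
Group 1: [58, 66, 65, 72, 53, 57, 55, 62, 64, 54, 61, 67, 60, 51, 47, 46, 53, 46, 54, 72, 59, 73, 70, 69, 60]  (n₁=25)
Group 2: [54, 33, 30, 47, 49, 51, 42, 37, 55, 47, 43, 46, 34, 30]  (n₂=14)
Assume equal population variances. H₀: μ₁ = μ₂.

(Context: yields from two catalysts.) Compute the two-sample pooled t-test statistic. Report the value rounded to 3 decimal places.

x̄₁=59.760, s₁=8.212, n₁=25
x̄₂=42.714, s₂=8.597, n₂=14
s_p² = [24·8.212² + 13·8.597²]/37 = 69.7140
SE = √(s_p²·(1/25+1/14)) = 2.7871
t = (59.760−42.714)/2.7871 = 6.1159
df = 37

test statistic = 6.116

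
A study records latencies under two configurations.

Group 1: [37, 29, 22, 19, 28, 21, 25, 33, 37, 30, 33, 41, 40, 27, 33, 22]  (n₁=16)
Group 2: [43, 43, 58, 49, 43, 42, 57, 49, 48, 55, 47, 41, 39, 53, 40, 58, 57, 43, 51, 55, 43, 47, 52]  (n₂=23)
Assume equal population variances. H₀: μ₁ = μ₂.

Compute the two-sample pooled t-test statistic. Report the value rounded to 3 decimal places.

test statistic = -8.734

x̄₁=29.812, s₁=6.901, n₁=16
x̄₂=48.391, s₂=6.272, n₂=23
s_p² = [15·6.901² + 22·6.272²]/37 = 42.7004
SE = √(s_p²·(1/16+1/23)) = 2.1273
t = (29.812−48.391)/2.1273 = -8.7336
df = 37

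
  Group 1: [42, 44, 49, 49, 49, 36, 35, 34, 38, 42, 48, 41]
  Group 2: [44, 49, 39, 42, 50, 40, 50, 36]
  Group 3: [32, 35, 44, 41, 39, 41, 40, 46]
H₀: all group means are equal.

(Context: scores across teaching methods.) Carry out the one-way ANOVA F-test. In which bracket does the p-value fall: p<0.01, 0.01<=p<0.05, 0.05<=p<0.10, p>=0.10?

p-value bracket: p>=0.10

Group means [42.25, 43.75, 39.75], grand mean 41.964
SSB = Σnᵢ(x̄ᵢ−x̄)² = 65.714; SSW = ΣΣ(x−x̄ᵢ)² = 701.250
MSB = 65.714/2 = 32.8571; MSW = 701.250/25 = 28.0500
F = MSB/MSW = 1.1714
df = (2, 25)
p-value (upper-tail) = 0.32638
→ bracket: p>=0.10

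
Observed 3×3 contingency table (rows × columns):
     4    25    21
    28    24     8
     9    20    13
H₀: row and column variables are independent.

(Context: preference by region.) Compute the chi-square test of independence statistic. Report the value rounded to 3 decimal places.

test statistic = 24.785

Row totals [50, 60, 42], col totals [41, 69, 42], n=152
χ² = (4−13.49)²/13.49 + (25−22.70)²/22.70 + (21−13.82)²/13.82 + (28−16.18)²/16.18 + (24−27.24)²/27.24 + (8−16.58)²/16.58 + (9−11.33)²/11.33 + (20−19.07)²/19.07 + (13−11.61)²/11.61 = 24.7852
df = 4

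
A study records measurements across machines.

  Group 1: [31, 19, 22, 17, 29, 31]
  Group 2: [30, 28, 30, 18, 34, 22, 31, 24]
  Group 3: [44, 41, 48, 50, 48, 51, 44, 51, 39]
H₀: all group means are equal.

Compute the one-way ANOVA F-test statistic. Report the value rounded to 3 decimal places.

Group means [24.83, 27.12, 46.22], grand mean 34.000
SSB = Σnᵢ(x̄ᵢ−x̄)² = 2226.736; SSW = ΣΣ(x−x̄ᵢ)² = 551.264
MSB = 2226.736/2 = 1113.3681; MSW = 551.264/20 = 27.5632
F = MSB/MSW = 40.3933
df = (2, 20)

test statistic = 40.393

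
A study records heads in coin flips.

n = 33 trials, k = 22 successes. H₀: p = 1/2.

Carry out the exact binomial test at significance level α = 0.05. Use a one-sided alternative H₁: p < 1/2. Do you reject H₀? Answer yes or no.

reject H₀: no

Exact binomial: n=33, k=22, p₀=1/2=0.5000
P(X≤22) from Σ C(n,i)·p₀^i·(1−p₀)^(n−i)
p-value (one-sided, H₁ less) = 0.98246
At α=0.05: p ≥ α → fail to reject H₀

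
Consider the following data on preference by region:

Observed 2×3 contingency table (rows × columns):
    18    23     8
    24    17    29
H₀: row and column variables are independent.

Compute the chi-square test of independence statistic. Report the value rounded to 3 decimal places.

test statistic = 10.291

Row totals [49, 70], col totals [42, 40, 37], n=119
χ² = (18−17.29)²/17.29 + (23−16.47)²/16.47 + (8−15.24)²/15.24 + (24−24.71)²/24.71 + (17−23.53)²/23.53 + (29−21.76)²/21.76 = 10.2906
df = 2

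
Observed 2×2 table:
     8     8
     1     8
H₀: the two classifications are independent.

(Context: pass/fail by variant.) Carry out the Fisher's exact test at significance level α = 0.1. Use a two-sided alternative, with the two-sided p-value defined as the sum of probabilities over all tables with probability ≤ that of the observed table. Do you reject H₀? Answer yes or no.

Margins: r₁=16, r₂=9, c₁=9, c₂=16, n=25
p_obs = C(16,8)·C(9,1)/C(25,9); sum pmf over tables with pmf ≤ p_obs
p-value (two-sided) = 0.08751
At α=0.1: p < α → reject H₀

reject H₀: yes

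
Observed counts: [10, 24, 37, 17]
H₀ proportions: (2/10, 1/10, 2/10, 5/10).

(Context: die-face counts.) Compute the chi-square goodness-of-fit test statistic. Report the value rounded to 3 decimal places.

test statistic = 67.489

n = 88; E_i = n·p_i = [17.60, 8.80, 17.60, 44.00]
χ² = (10−17.60)²/17.60 + (24−8.80)²/8.80 + (37−17.60)²/17.60 + (17−44.00)²/44.00 = 67.4886
df = 3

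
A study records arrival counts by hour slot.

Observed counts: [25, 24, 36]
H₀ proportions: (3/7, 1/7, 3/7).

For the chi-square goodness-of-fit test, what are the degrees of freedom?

degrees of freedom = 2

df = k − 1 = 3 − 1 = 2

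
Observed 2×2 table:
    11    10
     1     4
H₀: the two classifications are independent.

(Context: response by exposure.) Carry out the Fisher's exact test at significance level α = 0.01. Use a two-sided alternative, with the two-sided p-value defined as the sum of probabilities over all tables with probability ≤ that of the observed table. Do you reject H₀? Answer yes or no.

Margins: r₁=21, r₂=5, c₁=12, c₂=14, n=26
p_obs = C(21,11)·C(5,1)/C(26,12); sum pmf over tables with pmf ≤ p_obs
p-value (two-sided) = 0.33043
At α=0.01: p ≥ α → fail to reject H₀

reject H₀: no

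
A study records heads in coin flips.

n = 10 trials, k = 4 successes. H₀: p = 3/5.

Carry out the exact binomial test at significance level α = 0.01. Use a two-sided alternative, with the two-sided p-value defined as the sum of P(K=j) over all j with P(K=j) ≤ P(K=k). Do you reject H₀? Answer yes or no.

reject H₀: no

Exact binomial: n=10, k=4, p₀=3/5=0.6000
P(X=j) = C(n,j)·p₀^j·(1−p₀)^(n−j); p = Σ P(X=j) over j with P(X=j) ≤ P(X=4)
p-value (two-sided) = 0.21260
At α=0.01: p ≥ α → fail to reject H₀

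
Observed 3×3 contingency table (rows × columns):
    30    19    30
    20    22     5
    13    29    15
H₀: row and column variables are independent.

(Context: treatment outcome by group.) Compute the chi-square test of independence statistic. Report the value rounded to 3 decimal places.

Row totals [79, 47, 57], col totals [63, 70, 50], n=183
χ² = (30−27.20)²/27.20 + (19−30.22)²/30.22 + (30−21.58)²/21.58 + (20−16.18)²/16.18 + (22−17.98)²/17.98 + (5−12.84)²/12.84 + (13−19.62)²/19.62 + (29−21.80)²/21.80 + (15−15.57)²/15.57 = 18.9564
df = 4

test statistic = 18.956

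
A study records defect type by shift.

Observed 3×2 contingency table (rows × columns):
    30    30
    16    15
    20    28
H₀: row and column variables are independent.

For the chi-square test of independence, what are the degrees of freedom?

df = (r−1)(c−1) = (3−1)·(2−1) = 2

degrees of freedom = 2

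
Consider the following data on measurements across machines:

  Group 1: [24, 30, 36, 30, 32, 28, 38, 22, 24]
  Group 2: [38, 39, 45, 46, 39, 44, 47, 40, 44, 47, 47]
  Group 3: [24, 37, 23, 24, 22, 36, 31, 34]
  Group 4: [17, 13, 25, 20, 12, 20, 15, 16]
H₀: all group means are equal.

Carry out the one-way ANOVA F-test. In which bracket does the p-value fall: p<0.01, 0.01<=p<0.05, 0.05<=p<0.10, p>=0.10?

Group means [29.33, 43.27, 28.88, 17.25], grand mean 30.806
SSB = Σnᵢ(x̄ᵢ−x̄)² = 3229.082; SSW = ΣΣ(x−x̄ᵢ)² = 772.557
MSB = 3229.082/3 = 1076.3607; MSW = 772.557/32 = 24.1424
F = MSB/MSW = 44.5838
df = (3, 32)
p-value (upper-tail) = 0.00000
→ bracket: p<0.01

p-value bracket: p<0.01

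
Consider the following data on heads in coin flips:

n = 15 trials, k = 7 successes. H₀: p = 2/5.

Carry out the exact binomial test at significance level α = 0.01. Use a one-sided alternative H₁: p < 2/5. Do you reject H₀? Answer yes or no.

reject H₀: no

Exact binomial: n=15, k=7, p₀=2/5=0.4000
P(X≤7) from Σ C(n,i)·p₀^i·(1−p₀)^(n−i)
p-value (one-sided, H₁ less) = 0.78690
At α=0.01: p ≥ α → fail to reject H₀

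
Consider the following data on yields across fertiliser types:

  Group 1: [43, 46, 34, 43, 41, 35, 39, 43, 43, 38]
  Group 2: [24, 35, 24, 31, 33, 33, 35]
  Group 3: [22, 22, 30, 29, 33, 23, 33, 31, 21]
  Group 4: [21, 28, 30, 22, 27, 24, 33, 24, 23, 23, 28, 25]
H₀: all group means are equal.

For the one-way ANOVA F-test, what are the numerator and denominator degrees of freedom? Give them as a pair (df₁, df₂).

degrees of freedom = [3, 34]

k = 4 groups, N = 38 total
df = (k−1, N−k) = (4−1, 38−4) = (3, 34)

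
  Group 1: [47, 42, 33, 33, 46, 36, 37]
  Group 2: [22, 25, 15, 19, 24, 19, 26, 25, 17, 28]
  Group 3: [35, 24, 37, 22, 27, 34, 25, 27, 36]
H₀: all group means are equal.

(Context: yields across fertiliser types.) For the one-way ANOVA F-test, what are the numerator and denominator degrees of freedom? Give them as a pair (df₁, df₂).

degrees of freedom = [2, 23]

k = 3 groups, N = 26 total
df = (k−1, N−k) = (3−1, 26−3) = (2, 23)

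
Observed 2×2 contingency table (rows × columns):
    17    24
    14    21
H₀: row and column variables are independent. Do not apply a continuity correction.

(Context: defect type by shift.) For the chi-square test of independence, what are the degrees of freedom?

degrees of freedom = 1

df = (r−1)(c−1) = (2−1)·(2−1) = 1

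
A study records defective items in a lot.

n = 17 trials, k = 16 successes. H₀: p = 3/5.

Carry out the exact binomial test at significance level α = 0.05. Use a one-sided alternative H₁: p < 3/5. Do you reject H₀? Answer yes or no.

Exact binomial: n=17, k=16, p₀=3/5=0.6000
P(X≤16) from Σ C(n,i)·p₀^i·(1−p₀)^(n−i)
p-value (one-sided, H₁ less) = 0.99983
At α=0.05: p ≥ α → fail to reject H₀

reject H₀: no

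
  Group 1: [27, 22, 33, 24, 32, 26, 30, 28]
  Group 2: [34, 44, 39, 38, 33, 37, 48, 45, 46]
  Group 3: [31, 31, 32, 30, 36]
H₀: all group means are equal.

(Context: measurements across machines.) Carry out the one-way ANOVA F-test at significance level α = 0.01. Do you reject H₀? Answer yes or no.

reject H₀: yes

Group means [27.75, 40.44, 32.00], grand mean 33.909
SSB = Σnᵢ(x̄ᵢ−x̄)² = 706.096; SSW = ΣΣ(x−x̄ᵢ)² = 361.722
MSB = 706.096/2 = 353.0480; MSW = 361.722/19 = 19.0380
F = MSB/MSW = 18.5444
df = (2, 19)
p-value (upper-tail) = 0.00003
At α=0.01: p < α → reject H₀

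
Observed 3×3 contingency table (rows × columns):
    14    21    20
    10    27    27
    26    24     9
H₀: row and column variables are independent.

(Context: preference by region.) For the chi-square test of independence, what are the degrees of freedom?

df = (r−1)(c−1) = (3−1)·(3−1) = 4

degrees of freedom = 4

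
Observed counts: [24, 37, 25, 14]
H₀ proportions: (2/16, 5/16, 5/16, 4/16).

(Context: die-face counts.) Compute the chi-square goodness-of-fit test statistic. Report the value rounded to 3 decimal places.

n = 100; E_i = n·p_i = [12.50, 31.25, 31.25, 25.00]
χ² = (24−12.50)²/12.50 + (37−31.25)²/31.25 + (25−31.25)²/31.25 + (14−25.00)²/25.00 = 17.7280
df = 3

test statistic = 17.728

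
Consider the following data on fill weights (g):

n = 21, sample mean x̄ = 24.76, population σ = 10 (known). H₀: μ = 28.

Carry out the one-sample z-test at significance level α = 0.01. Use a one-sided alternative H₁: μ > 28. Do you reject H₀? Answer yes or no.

reject H₀: no

SE = σ/√n = 10/√21 = 2.1822
z = (x̄−μ₀)/SE = (24.76−28)/2.1822 = -1.4848
p-value (one-sided, H₁ greater) = 0.93120
At α=0.01: p ≥ α → fail to reject H₀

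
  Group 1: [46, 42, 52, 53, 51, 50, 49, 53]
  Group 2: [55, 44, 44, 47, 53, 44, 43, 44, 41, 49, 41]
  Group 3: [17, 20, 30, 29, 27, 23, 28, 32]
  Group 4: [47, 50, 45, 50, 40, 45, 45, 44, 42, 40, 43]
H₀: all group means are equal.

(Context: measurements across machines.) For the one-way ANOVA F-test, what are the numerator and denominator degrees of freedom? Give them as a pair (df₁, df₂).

k = 4 groups, N = 38 total
df = (k−1, N−k) = (4−1, 38−4) = (3, 34)

degrees of freedom = [3, 34]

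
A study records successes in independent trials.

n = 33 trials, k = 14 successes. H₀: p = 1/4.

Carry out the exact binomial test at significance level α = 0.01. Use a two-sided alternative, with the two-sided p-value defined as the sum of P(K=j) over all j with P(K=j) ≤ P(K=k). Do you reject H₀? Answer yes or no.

Exact binomial: n=33, k=14, p₀=1/4=0.2500
P(X=j) = C(n,j)·p₀^j·(1−p₀)^(n−j); p = Σ P(X=j) over j with P(X=j) ≤ P(X=14)
p-value (two-sided) = 0.02666
At α=0.01: p ≥ α → fail to reject H₀

reject H₀: no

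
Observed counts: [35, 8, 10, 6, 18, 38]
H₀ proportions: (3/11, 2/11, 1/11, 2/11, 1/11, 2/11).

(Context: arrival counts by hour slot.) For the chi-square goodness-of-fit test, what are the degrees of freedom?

df = k − 1 = 6 − 1 = 5

degrees of freedom = 5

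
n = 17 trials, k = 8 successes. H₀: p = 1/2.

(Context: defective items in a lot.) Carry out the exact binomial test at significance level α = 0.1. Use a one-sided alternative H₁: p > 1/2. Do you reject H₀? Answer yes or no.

reject H₀: no

Exact binomial: n=17, k=8, p₀=1/2=0.5000
P(X≥8) from Σ C(n,i)·p₀^i·(1−p₀)^(n−i)
p-value (one-sided, H₁ greater) = 0.68547
At α=0.1: p ≥ α → fail to reject H₀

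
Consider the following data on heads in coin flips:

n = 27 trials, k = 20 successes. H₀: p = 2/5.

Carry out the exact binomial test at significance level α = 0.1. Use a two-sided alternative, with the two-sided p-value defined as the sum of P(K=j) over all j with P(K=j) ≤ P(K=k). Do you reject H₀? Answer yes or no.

reject H₀: yes

Exact binomial: n=27, k=20, p₀=2/5=0.4000
P(X=j) = C(n,j)·p₀^j·(1−p₀)^(n−j); p = Σ P(X=j) over j with P(X=j) ≤ P(X=20)
p-value (two-sided) = 0.00053
At α=0.1: p < α → reject H₀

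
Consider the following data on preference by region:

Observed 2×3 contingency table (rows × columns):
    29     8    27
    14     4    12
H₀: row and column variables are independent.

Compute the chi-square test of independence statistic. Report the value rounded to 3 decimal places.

Row totals [64, 30], col totals [43, 12, 39], n=94
χ² = (29−29.28)²/29.28 + (8−8.17)²/8.17 + (27−26.55)²/26.55 + (14−13.72)²/13.72 + (4−3.83)²/3.83 + (12−12.45)²/12.45 = 0.0429
df = 2

test statistic = 0.043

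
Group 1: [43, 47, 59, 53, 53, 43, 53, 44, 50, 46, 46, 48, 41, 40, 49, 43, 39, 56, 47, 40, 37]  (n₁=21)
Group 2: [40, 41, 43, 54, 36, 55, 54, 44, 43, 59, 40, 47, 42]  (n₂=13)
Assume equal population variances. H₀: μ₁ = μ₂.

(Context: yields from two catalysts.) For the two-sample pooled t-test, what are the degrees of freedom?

df = n₁ + n₂ − 2 = 21 + 13 − 2 = 32

degrees of freedom = 32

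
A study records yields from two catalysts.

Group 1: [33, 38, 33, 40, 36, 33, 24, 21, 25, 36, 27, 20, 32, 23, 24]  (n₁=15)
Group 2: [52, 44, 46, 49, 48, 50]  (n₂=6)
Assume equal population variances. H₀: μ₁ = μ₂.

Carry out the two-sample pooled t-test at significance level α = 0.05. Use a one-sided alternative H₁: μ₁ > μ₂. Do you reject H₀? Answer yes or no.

x̄₁=29.667, s₁=6.554, n₁=15
x̄₂=48.167, s₂=2.858, n₂=6
s_p² = [14·6.554² + 5·2.858²]/19 = 33.7982
SE = √(s_p²·(1/15+1/6)) = 2.8082
t = (29.667−48.167)/2.8082 = -6.5877
df = 19
p-value (one-sided, H₁ greater) = 1.00000
At α=0.05: p ≥ α → fail to reject H₀

reject H₀: no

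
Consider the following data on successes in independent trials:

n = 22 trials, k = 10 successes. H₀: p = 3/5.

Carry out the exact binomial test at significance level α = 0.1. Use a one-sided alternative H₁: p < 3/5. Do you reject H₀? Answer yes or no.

Exact binomial: n=22, k=10, p₀=3/5=0.6000
P(X≤10) from Σ C(n,i)·p₀^i·(1−p₀)^(n−i)
p-value (one-sided, H₁ less) = 0.12071
At α=0.1: p ≥ α → fail to reject H₀

reject H₀: no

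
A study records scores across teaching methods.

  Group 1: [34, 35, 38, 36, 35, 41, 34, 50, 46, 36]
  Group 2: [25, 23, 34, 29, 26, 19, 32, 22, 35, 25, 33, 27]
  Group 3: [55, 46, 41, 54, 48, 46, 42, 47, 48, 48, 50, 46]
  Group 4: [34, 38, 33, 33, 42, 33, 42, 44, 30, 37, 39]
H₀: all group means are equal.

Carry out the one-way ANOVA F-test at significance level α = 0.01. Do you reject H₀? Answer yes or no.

Group means [38.50, 27.50, 47.58, 36.82], grand mean 37.578
SSB = Σnᵢ(x̄ᵢ−x̄)² = 2434.925; SSW = ΣΣ(x−x̄ᵢ)² = 956.053
MSB = 2434.925/3 = 811.6416; MSW = 956.053/41 = 23.3184
F = MSB/MSW = 34.8070
df = (3, 41)
p-value (upper-tail) = 0.00000
At α=0.01: p < α → reject H₀

reject H₀: yes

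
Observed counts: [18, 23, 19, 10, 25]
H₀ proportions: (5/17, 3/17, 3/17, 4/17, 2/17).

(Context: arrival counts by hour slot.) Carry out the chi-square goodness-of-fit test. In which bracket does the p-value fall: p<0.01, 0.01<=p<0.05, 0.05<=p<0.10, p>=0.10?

p-value bracket: p<0.01

n = 95; E_i = n·p_i = [27.94, 16.76, 16.76, 22.35, 11.18]
χ² = (18−27.94)²/27.94 + (23−16.76)²/16.76 + (19−16.76)²/16.76 + (10−22.35)²/22.35 + (25−11.18)²/11.18 = 30.0782
df = 4
p-value (upper-tail) = 0.00000
→ bracket: p<0.01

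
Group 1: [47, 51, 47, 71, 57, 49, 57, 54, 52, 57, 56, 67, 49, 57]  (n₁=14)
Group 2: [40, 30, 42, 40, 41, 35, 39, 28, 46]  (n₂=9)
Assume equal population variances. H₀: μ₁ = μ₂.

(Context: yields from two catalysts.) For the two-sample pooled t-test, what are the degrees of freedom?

degrees of freedom = 21

df = n₁ + n₂ − 2 = 14 + 9 − 2 = 21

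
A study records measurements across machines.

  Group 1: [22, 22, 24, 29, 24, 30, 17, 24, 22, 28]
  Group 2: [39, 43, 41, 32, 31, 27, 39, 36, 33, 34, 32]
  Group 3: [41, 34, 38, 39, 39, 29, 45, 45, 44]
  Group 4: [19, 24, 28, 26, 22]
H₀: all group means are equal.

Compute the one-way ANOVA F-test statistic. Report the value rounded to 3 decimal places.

Group means [24.20, 35.18, 39.33, 23.80], grand mean 31.486
SSB = Σnᵢ(x̄ᵢ−x̄)² = 1530.706; SSW = ΣΣ(x−x̄ᵢ)² = 648.036
MSB = 1530.706/3 = 510.2355; MSW = 648.036/31 = 20.9044
F = MSB/MSW = 24.4080
df = (3, 31)

test statistic = 24.408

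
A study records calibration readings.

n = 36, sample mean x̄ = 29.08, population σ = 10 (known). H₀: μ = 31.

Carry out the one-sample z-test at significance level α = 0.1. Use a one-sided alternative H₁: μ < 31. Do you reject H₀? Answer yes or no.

reject H₀: no

SE = σ/√n = 10/√36 = 1.6667
z = (x̄−μ₀)/SE = (29.08−31)/1.6667 = -1.1520
p-value (one-sided, H₁ less) = 0.12466
At α=0.1: p ≥ α → fail to reject H₀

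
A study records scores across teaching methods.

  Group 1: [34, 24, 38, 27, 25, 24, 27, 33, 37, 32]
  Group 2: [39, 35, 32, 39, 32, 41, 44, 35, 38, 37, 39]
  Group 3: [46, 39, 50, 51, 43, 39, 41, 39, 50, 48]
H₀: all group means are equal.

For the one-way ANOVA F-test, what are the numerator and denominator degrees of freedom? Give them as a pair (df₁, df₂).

degrees of freedom = [2, 28]

k = 3 groups, N = 31 total
df = (k−1, N−k) = (3−1, 31−3) = (2, 28)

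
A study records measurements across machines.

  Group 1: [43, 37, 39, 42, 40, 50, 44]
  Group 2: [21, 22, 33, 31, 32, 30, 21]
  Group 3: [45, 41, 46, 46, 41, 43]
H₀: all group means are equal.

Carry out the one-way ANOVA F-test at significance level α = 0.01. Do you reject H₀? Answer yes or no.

Group means [42.14, 27.14, 43.67], grand mean 37.350
SSB = Σnᵢ(x̄ᵢ−x̄)² = 1129.502; SSW = ΣΣ(x−x̄ᵢ)² = 317.048
MSB = 1129.502/2 = 564.7512; MSW = 317.048/17 = 18.6499
F = MSB/MSW = 30.2818
df = (2, 17)
p-value (upper-tail) = 0.00000
At α=0.01: p < α → reject H₀

reject H₀: yes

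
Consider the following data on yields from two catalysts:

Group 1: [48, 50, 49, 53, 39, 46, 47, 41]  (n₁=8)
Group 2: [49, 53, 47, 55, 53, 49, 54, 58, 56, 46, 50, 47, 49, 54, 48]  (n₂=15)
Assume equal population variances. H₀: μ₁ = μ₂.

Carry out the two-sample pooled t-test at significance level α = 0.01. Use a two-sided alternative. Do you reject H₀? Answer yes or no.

reject H₀: no

x̄₁=46.625, s₁=4.627, n₁=8
x̄₂=51.200, s₂=3.726, n₂=15
s_p² = [7·4.627² + 14·3.726²]/21 = 16.3940
SE = √(s_p²·(1/8+1/15)) = 1.7726
t = (46.625−51.200)/1.7726 = -2.5809
df = 21
p-value (two-sided) = 0.01743
At α=0.01: p ≥ α → fail to reject H₀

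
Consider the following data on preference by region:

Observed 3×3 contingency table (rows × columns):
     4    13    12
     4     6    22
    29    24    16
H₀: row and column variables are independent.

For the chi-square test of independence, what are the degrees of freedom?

df = (r−1)(c−1) = (3−1)·(3−1) = 4

degrees of freedom = 4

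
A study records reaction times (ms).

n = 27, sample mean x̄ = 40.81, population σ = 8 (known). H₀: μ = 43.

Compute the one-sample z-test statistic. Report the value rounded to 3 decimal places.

test statistic = -1.422

SE = σ/√n = 8/√27 = 1.5396
z = (x̄−μ₀)/SE = (40.81−43)/1.5396 = -1.4224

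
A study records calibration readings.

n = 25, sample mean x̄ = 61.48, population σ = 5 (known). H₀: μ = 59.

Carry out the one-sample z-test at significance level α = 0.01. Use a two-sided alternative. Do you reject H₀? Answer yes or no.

SE = σ/√n = 5/√25 = 1.0000
z = (x̄−μ₀)/SE = (61.48−59)/1.0000 = 2.4800
p-value (two-sided) = 0.01314
At α=0.01: p ≥ α → fail to reject H₀

reject H₀: no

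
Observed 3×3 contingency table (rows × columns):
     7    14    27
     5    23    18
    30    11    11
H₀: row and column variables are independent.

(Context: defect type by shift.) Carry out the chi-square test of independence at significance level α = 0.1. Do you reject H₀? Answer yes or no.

reject H₀: yes

Row totals [48, 46, 52], col totals [42, 48, 56], n=146
χ² = (7−13.81)²/13.81 + (14−15.78)²/15.78 + (27−18.41)²/18.41 + (5−13.23)²/13.23 + (23−15.12)²/15.12 + (18−17.64)²/17.64 + (30−14.96)²/14.96 + (11−17.10)²/17.10 + (11−19.95)²/19.95 = 38.1057
df = 4
p-value (upper-tail) = 0.00000
At α=0.1: p < α → reject H₀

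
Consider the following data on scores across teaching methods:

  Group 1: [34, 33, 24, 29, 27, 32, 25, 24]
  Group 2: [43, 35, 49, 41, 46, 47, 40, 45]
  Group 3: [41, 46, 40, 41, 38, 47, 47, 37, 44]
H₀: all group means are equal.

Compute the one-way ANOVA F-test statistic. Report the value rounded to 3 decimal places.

Group means [28.50, 43.25, 42.33], grand mean 38.200
SSB = Σnᵢ(x̄ᵢ−x̄)² = 1110.500; SSW = ΣΣ(x−x̄ᵢ)² = 375.500
MSB = 1110.500/2 = 555.2500; MSW = 375.500/22 = 17.0682
F = MSB/MSW = 32.5313
df = (2, 22)

test statistic = 32.531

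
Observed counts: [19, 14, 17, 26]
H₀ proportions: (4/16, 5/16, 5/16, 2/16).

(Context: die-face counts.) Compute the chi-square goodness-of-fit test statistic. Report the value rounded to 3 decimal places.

n = 76; E_i = n·p_i = [19.00, 23.75, 23.75, 9.50]
χ² = (19−19.00)²/19.00 + (14−23.75)²/23.75 + (17−23.75)²/23.75 + (26−9.50)²/9.50 = 34.5789
df = 3

test statistic = 34.579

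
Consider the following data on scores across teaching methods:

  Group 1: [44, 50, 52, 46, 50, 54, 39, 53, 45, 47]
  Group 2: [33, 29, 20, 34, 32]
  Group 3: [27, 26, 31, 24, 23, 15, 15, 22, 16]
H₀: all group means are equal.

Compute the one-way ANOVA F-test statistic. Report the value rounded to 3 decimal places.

test statistic = 59.548

Group means [48.00, 29.60, 22.11], grand mean 34.458
SSB = Σnᵢ(x̄ᵢ−x̄)² = 3323.869; SSW = ΣΣ(x−x̄ᵢ)² = 586.089
MSB = 3323.869/2 = 1661.9347; MSW = 586.089/21 = 27.9090
F = MSB/MSW = 59.5484
df = (2, 21)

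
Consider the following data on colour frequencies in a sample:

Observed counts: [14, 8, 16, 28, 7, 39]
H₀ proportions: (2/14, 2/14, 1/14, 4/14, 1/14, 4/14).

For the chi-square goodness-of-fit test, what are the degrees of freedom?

df = k − 1 = 6 − 1 = 5

degrees of freedom = 5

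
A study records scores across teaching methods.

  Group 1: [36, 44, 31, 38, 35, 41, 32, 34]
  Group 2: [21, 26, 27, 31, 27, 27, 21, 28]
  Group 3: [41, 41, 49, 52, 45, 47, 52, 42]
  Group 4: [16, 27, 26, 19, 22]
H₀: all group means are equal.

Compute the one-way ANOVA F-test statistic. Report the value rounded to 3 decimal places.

test statistic = 44.916

Group means [36.38, 26.00, 46.12, 22.00], grand mean 33.724
SSB = Σnᵢ(x̄ᵢ−x̄)² = 2451.043; SSW = ΣΣ(x−x̄ᵢ)² = 454.750
MSB = 2451.043/3 = 817.0144; MSW = 454.750/25 = 18.1900
F = MSB/MSW = 44.9156
df = (3, 25)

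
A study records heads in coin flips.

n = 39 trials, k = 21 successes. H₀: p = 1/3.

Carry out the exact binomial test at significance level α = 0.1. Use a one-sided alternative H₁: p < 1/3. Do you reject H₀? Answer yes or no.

Exact binomial: n=39, k=21, p₀=1/3=0.3333
P(X≤21) from Σ C(n,i)·p₀^i·(1−p₀)^(n−i)
p-value (one-sided, H₁ less) = 0.99745
At α=0.1: p ≥ α → fail to reject H₀

reject H₀: no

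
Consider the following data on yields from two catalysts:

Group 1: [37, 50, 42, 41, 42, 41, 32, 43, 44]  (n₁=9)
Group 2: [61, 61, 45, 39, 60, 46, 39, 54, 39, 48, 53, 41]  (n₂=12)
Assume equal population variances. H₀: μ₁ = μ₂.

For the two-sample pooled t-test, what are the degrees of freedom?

df = n₁ + n₂ − 2 = 9 + 12 − 2 = 19

degrees of freedom = 19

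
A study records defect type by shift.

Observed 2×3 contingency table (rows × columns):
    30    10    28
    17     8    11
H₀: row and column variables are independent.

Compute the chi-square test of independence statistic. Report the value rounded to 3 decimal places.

Row totals [68, 36], col totals [47, 18, 39], n=104
χ² = (30−30.73)²/30.73 + (10−11.77)²/11.77 + (28−25.50)²/25.50 + (17−16.27)²/16.27 + (8−6.23)²/6.23 + (11−13.50)²/13.50 = 1.5266
df = 2

test statistic = 1.527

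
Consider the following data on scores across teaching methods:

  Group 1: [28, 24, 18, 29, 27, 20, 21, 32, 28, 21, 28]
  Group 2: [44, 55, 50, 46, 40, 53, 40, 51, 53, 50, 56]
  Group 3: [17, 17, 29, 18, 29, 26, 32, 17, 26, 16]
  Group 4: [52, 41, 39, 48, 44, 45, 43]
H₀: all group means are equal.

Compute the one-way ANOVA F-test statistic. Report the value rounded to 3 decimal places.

test statistic = 63.301

Group means [25.09, 48.91, 22.70, 44.57], grand mean 34.692
SSB = Σnᵢ(x̄ᵢ−x̄)² = 5358.675; SSW = ΣΣ(x−x̄ᵢ)² = 987.632
MSB = 5358.675/3 = 1786.2251; MSW = 987.632/35 = 28.2181
F = MSB/MSW = 63.3008
df = (3, 35)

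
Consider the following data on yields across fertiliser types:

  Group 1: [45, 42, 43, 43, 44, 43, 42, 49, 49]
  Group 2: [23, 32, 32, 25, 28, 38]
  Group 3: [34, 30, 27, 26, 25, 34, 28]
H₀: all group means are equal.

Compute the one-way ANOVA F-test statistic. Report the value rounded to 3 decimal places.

test statistic = 39.485

Group means [44.44, 29.67, 29.14], grand mean 35.545
SSB = Σnᵢ(x̄ᵢ−x̄)² = 1207.042; SSW = ΣΣ(x−x̄ᵢ)² = 290.413
MSB = 1207.042/2 = 603.5209; MSW = 290.413/19 = 15.2849
F = MSB/MSW = 39.4848
df = (2, 19)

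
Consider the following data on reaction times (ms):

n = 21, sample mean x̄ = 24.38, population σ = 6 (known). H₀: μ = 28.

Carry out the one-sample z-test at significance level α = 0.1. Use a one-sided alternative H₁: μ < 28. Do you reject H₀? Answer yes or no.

reject H₀: yes

SE = σ/√n = 6/√21 = 1.3093
z = (x̄−μ₀)/SE = (24.38−28)/1.3093 = -2.7648
p-value (one-sided, H₁ less) = 0.00285
At α=0.1: p < α → reject H₀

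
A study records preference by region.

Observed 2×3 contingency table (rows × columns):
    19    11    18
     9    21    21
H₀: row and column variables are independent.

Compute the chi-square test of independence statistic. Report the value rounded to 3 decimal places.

Row totals [48, 51], col totals [28, 32, 39], n=99
χ² = (19−13.58)²/13.58 + (11−15.52)²/15.52 + (18−18.91)²/18.91 + (9−14.42)²/14.42 + (21−16.48)²/16.48 + (21−20.09)²/20.09 = 6.8426
df = 2

test statistic = 6.843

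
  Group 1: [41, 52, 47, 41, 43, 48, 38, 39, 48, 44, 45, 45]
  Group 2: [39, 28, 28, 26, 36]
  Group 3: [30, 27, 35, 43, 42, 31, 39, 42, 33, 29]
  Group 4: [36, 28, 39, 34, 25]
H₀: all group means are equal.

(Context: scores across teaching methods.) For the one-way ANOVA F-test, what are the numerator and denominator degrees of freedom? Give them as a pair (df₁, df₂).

k = 4 groups, N = 32 total
df = (k−1, N−k) = (4−1, 32−4) = (3, 28)

degrees of freedom = [3, 28]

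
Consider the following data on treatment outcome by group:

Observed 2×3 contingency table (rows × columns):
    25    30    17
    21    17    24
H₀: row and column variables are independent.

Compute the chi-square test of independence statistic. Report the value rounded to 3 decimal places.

test statistic = 4.417

Row totals [72, 62], col totals [46, 47, 41], n=134
χ² = (25−24.72)²/24.72 + (30−25.25)²/25.25 + (17−22.03)²/22.03 + (21−21.28)²/21.28 + (17−21.75)²/21.75 + (24−18.97)²/18.97 = 4.4170
df = 2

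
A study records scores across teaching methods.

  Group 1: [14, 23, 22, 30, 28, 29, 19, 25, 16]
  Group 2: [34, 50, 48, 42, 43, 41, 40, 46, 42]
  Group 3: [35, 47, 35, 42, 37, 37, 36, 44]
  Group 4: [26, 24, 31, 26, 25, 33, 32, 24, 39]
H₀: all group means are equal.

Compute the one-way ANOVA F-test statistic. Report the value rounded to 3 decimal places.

test statistic = 29.074

Group means [22.89, 42.89, 39.12, 28.89], grand mean 33.286
SSB = Σnᵢ(x̄ᵢ−x̄)² = 2249.601; SSW = ΣΣ(x−x̄ᵢ)² = 799.542
MSB = 2249.601/3 = 749.8671; MSW = 799.542/31 = 25.7917
F = MSB/MSW = 29.0740
df = (3, 31)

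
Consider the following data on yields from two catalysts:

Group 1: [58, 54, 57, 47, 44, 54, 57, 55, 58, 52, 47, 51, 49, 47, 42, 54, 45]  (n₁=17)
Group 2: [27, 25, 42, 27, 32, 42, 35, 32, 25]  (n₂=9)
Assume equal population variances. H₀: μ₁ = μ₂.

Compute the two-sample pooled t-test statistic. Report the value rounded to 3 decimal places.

x̄₁=51.235, s₁=5.190, n₁=17
x̄₂=31.889, s₂=6.679, n₂=9
s_p² = [16·5.190² + 8·6.679²]/24 = 32.8312
SE = √(s_p²·(1/17+1/9)) = 2.3620
t = (51.235−31.889)/2.3620 = 8.1906
df = 24

test statistic = 8.191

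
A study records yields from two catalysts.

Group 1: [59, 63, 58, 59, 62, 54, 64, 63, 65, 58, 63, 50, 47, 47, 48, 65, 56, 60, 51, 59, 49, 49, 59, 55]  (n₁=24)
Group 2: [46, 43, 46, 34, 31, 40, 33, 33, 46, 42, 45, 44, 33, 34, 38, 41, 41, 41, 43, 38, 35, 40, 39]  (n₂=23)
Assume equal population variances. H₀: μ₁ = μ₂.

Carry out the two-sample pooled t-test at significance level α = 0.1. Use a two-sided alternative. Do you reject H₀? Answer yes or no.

reject H₀: yes

x̄₁=56.792, s₁=6.058, n₁=24
x̄₂=39.391, s₂=4.765, n₂=23
s_p² = [23·6.058² + 22·4.765²]/45 = 29.8541
SE = √(s_p²·(1/24+1/23)) = 1.5943
t = (56.792−39.391)/1.5943 = 10.9138
df = 45
p-value (two-sided) = 0.00000
At α=0.1: p < α → reject H₀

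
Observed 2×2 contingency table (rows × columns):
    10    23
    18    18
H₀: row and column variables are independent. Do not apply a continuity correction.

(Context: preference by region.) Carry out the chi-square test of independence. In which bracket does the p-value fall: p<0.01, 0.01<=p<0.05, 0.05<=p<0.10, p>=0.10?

Row totals [33, 36], col totals [28, 41], n=69
χ² = (10−13.39)²/13.39 + (23−19.61)²/19.61 + (18−14.61)²/14.61 + (18−21.39)²/21.39 = 2.7703
df = 1
p-value (upper-tail) = 0.09603
→ bracket: 0.05<=p<0.10

p-value bracket: 0.05<=p<0.10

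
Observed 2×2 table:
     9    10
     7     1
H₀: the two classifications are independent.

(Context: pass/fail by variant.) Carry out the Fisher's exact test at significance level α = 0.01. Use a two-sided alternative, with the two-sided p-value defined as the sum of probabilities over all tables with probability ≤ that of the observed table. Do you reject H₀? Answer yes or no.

Margins: r₁=19, r₂=8, c₁=16, c₂=11, n=27
p_obs = C(19,9)·C(8,7)/C(27,16); sum pmf over tables with pmf ≤ p_obs
p-value (two-sided) = 0.08990
At α=0.01: p ≥ α → fail to reject H₀

reject H₀: no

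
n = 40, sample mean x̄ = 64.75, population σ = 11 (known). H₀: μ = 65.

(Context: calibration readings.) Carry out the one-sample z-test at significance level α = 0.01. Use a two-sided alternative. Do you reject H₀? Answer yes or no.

reject H₀: no

SE = σ/√n = 11/√40 = 1.7393
z = (x̄−μ₀)/SE = (64.75−65)/1.7393 = -0.1437
p-value (two-sided) = 0.88571
At α=0.01: p ≥ α → fail to reject H₀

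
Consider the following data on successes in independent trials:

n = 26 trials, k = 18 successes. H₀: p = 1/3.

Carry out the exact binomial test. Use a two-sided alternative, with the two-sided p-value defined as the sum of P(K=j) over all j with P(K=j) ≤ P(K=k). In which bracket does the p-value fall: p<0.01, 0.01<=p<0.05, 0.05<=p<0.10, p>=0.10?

Exact binomial: n=26, k=18, p₀=1/3=0.3333
P(X=j) = C(n,j)·p₀^j·(1−p₀)^(n−j); p = Σ P(X=j) over j with P(X=j) ≤ P(X=18)
p-value (two-sided) = 0.00022
→ bracket: p<0.01

p-value bracket: p<0.01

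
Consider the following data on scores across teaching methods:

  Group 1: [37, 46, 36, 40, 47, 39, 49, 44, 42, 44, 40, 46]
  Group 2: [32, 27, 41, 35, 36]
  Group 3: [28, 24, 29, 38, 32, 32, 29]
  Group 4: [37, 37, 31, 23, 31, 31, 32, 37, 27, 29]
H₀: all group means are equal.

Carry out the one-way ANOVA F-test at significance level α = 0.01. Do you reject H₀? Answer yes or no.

reject H₀: yes

Group means [42.50, 34.20, 30.29, 31.50], grand mean 35.529
SSB = Σnᵢ(x̄ᵢ−x̄)² = 946.742; SSW = ΣΣ(x−x̄ᵢ)² = 599.729
MSB = 946.742/3 = 315.5807; MSW = 599.729/30 = 19.9910
F = MSB/MSW = 15.7862
df = (3, 30)
p-value (upper-tail) = 0.00000
At α=0.01: p < α → reject H₀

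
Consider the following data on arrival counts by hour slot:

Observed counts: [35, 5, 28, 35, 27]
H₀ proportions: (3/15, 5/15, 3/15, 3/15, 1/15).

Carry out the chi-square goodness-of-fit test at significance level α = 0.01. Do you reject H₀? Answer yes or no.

reject H₀: yes

n = 130; E_i = n·p_i = [26.00, 43.33, 26.00, 26.00, 8.67]
χ² = (35−26.00)²/26.00 + (5−43.33)²/43.33 + (28−26.00)²/26.00 + (35−26.00)²/26.00 + (27−8.67)²/8.67 = 79.0769
df = 4
p-value (upper-tail) = 0.00000
At α=0.01: p < α → reject H₀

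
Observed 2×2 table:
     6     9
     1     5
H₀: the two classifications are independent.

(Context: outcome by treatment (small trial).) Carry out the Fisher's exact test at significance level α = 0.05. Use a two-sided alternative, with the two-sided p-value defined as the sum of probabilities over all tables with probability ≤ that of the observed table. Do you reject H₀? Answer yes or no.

Margins: r₁=15, r₂=6, c₁=7, c₂=14, n=21
p_obs = C(15,6)·C(6,1)/C(21,7); sum pmf over tables with pmf ≤ p_obs
p-value (two-sided) = 0.61262
At α=0.05: p ≥ α → fail to reject H₀

reject H₀: no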